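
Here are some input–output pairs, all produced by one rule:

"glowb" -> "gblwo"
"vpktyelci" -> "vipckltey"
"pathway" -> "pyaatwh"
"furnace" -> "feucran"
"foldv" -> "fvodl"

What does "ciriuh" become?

chiuri

The pattern: take characters alternately from the front and the back (1st, last, 2nd, 2nd-last, ...).
For "ciriuh" the result is "chiuri".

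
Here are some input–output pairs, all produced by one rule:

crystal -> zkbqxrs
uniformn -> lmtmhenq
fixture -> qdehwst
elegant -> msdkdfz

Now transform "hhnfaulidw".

What's happening: shift every letter 1 place backward in the alphabet (wrapping around), then move the last 2 characters to the front (rotate right by 2).
Starting from "hhnfaulidw": after the first operation, "ggmeztkhcv"; after the second, "cvggmeztkh".

cvggmeztkh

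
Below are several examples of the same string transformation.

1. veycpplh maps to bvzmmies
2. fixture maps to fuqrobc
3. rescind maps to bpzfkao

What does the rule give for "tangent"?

xkdbkqq

In each case the input is transformed by: move the first character to the end, then shift every letter 3 places backward in the alphabet (wrapping around).
Working it through for "tangent": intermediate "angentt", final "xkdbkqq".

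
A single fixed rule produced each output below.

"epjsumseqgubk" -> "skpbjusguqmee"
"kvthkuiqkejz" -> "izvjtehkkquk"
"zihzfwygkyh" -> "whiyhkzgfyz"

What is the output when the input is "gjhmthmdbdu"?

The pattern: take characters alternately from the front and the back (1st, last, 2nd, 2nd-last, ...), then swap the first and last characters.
Applying both steps to "gjhmthmdbdu": "gujdhbmdtmh", then "hujdhbmdtmg".

hujdhbmdtmg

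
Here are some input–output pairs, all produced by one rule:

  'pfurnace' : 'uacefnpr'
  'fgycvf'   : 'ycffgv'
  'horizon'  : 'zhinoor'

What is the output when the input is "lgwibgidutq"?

The transformation: sort the characters into alphabetical order, then move the last character to the front.
On "lgwibgidutq": the first step gives "bdggiilqtuw", and the second then gives "wbdggiilqtu".
(Check on "horizon": → "hinoorz" → "zhinoor" ✓)

wbdggiilqtu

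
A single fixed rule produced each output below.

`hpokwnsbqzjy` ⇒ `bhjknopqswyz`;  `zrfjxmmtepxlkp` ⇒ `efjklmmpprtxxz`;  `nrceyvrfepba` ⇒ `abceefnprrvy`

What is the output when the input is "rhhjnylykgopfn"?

Looking at the pairs, the operation is to sort the characters into alphabetical order.
On "rhhjnylykgopfn" that produces "fghhjklnnopryy".

fghhjklnnopryy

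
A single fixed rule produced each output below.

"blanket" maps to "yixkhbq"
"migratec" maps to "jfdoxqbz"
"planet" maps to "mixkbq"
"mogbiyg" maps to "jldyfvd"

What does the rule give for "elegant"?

The rule is to shift every letter 3 places backward in the alphabet (wrapping around).
Doing the same to "elegant": "bibdxkq".

bibdxkq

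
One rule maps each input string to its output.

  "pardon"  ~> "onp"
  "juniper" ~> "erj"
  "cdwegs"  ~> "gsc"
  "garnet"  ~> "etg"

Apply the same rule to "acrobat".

Each output is the input with this applied: move the first character to the end, then keep only the last 3 characters.
For "acrobat", step one produces "crobata"; step two turns that into "ata".

ata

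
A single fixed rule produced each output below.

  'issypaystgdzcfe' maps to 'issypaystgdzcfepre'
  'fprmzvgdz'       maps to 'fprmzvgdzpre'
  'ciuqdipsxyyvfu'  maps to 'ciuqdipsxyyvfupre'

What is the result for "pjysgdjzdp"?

Rule — append "pre".
So "pjysgdjzdp" becomes "pjysgdjzdppre".

pjysgdjzdppre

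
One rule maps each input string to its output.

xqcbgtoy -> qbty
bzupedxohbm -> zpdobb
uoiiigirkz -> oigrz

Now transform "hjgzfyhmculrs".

jzymurh

Looking at the pairs, the operation is to move the first character to the end, then keep every other character starting from the first (positions 1st, 3rd, 5th, ...).
"hjgzfyhmculrs" → "jgzfyhmculrsh" → "jzymurh".
(Check on "xqcbgtoy": → "qcbgtoyx" → "qbty" ✓)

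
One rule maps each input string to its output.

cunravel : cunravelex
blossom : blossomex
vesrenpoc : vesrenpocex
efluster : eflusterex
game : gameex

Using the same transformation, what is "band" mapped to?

The transformation: append "ex".
So "band" becomes "bandex".

bandex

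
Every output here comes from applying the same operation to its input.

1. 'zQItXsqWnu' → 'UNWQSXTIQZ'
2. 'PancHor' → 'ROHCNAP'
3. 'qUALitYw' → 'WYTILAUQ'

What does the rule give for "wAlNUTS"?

The pattern: reverse the string, then convert every letter to uppercase.
On "wAlNUTS": the first step gives "STUNlAw", and the second then gives "STUNLAW".

STUNLAW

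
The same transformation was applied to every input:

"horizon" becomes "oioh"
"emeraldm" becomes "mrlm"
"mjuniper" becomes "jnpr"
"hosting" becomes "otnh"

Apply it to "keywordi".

ewri

What's happening: move the first character to the end, then keep every other character starting from the first (positions 1st, 3rd, 5th, ...).
"keywordi" → "eywordik" → "ewri".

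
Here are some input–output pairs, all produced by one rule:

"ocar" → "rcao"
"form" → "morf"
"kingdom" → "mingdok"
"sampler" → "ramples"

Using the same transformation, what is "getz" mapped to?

zetg

In each case the input is transformed by: swap the first and last characters.
On "getz" that produces "zetg".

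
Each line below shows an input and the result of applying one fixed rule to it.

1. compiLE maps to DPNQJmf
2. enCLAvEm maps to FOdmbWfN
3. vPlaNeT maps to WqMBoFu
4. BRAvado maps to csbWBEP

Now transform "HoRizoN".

Each output is the input with this applied: flip the case of every letter, then shift every letter 1 place forward in the alphabet (wrapping around).
On "HoRizoN": the first step gives "hOrIZOn", and the second then gives "iPsJAPo".

iPsJAPo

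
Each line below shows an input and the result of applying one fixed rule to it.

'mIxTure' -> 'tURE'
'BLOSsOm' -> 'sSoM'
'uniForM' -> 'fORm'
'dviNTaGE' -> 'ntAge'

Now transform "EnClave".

LAVE

Looking at the pairs, the operation is to flip the case of every letter, then delete the first 3 characters.
Applying both steps to "EnClave": "eNcLAVE", then "LAVE".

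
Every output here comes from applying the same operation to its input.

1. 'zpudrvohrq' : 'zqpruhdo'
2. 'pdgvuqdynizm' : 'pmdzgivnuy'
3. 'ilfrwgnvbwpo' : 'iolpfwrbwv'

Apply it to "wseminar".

What's happening: take characters alternately from the front and the back (1st, last, 2nd, 2nd-last, ...), then delete the last 2 characters.
"wseminar" → "wrsaen".
(Check on "zpudrvohrq": → "zqpruhdorv" → "zqpruhdo" ✓)

wrsaen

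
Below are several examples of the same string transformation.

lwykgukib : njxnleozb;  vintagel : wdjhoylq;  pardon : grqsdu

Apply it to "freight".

ljkwiuh

Rule — move the first 3 characters to the end (rotate left by 3), then shift every letter 3 places forward in the alphabet (wrapping around).
"freight" → "ightfre" → "ljkwiuh".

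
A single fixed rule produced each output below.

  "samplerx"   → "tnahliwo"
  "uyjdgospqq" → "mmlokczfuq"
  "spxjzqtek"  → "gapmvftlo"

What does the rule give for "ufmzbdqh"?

dmzxvibq

In each case the input is transformed by: shift every letter 4 places backward in the alphabet (wrapping around), then reverse the string.
So "ufmzbdqh" becomes "dmzxvibq".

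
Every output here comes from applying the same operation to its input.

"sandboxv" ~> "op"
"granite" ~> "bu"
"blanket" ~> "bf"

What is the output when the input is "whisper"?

The transformation: shift every letter 1 place forward in the alphabet (wrapping around), then keep one character in every 3, starting at position 3 (positions 3rd, 6th, 9th, ...).
So "whisper" becomes "jf".

jf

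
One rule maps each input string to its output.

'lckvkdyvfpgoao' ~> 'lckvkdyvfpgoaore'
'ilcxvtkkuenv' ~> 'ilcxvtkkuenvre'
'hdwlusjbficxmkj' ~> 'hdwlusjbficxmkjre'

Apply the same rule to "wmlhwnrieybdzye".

Looking at the pairs, the operation is to append "re".
On "wmlhwnrieybdzye" that produces "wmlhwnrieybdzyere".

wmlhwnrieybdzyere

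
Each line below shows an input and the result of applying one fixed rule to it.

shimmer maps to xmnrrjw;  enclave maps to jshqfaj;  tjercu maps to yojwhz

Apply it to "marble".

Each output is the input with this applied: shift every letter 5 places forward in the alphabet (wrapping around).
For "marble" the result is "rfwgqj".

rfwgqj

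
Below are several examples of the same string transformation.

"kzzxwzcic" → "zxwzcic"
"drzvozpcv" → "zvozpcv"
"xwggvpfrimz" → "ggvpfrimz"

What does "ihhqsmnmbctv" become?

Looking at the pairs, the operation is to delete the first 2 characters.
"ihhqsmnmbctv" → "hqsmnmbctv".

hqsmnmbctv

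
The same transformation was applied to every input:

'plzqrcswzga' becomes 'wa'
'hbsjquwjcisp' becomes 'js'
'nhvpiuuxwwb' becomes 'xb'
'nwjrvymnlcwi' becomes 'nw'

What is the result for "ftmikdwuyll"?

Each output is the input with this applied: keep one character in every 3, starting at position 2 (positions 2nd, 5th, 8th, ...), then keep only the last 2 characters.
On "ftmikdwuyll": the first step gives "tkul", and the second then gives "ul".
(Check on "plzqrcswzga": → "lrwa" → "wa" ✓)

ul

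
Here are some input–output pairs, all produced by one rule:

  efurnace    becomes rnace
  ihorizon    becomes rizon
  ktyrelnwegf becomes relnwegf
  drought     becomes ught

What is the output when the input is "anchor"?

In each case the input is transformed by: delete the first 3 characters.
Doing the same to "anchor": "hor".

hor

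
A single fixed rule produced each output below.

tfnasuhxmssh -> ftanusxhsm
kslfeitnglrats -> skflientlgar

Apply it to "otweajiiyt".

Looking at the pairs, the operation is to swap each adjacent pair of characters (1↔2, 3↔4, ...), then delete the last 2 characters.
For "otweajiiyt", step one produces "toewjaiity"; step two turns that into "toewjaii".

toewjaii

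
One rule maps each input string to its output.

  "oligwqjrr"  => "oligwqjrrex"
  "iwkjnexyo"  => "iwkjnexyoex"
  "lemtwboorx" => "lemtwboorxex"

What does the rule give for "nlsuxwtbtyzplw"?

Rule — append "ex".
Doing the same to "nlsuxwtbtyzplw": "nlsuxwtbtyzplwex".

nlsuxwtbtyzplwex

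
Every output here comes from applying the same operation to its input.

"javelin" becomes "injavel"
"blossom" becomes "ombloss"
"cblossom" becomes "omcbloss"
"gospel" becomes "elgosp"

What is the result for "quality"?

tyquali

Each output is the input with this applied: move the last 2 characters to the front (rotate right by 2).
On "quality" that produces "tyquali".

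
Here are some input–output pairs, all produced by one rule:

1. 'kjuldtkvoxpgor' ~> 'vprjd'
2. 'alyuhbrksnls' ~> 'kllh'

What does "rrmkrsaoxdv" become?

The rule is to keep one character in every 3, starting at position 2 (positions 2nd, 5th, 8th, ...), then move the first 2 characters to the end (rotate left by 2).
Starting from "rrmkrsaoxdv": after the first operation, "rrov"; after the second, "ovrr".

ovrr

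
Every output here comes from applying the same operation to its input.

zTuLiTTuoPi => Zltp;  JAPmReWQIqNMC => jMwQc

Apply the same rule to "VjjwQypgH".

vWP

Each output is the input with this applied: keep one character in every 3, starting at position 1 (positions 1st, 4th, 7th, ...), then flip the case of every letter.
Applying both steps to "VjjwQypgH": "Vwp", then "vWP".
(Check on "zTuLiTTuoPi": → "zLTP" → "Zltp" ✓)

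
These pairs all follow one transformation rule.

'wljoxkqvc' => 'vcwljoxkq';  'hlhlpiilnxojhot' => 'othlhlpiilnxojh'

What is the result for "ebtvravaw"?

The rule is to move the last 2 characters to the front (rotate right by 2).
"ebtvravaw" → "awebtvrav".

awebtvrav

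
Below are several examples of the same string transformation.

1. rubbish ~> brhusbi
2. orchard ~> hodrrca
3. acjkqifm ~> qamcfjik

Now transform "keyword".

wkderyo

Looking at the pairs, the operation is to take characters alternately from the front and the back (1st, last, 2nd, 2nd-last, ...), then move the last character to the front.
Working it through for "keyword": intermediate "kderyow", final "wkderyo".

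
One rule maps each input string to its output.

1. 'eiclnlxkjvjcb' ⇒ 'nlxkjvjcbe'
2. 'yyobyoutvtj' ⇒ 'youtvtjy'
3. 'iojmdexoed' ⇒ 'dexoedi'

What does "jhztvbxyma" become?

vbxymaj

Each output is the input with this applied: move the first character to the end, then delete the first 3 characters.
"jhztvbxyma" → "vbxymaj".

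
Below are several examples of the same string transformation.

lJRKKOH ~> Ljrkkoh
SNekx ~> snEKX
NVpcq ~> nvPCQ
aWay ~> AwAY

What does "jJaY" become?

What's happening: flip the case of every letter.
"jJaY" → "JjAy".

JjAy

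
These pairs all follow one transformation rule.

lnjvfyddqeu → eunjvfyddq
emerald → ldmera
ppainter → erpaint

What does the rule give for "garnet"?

etarn

What's happening: delete the first character, then move the last 2 characters to the front (rotate right by 2).
On "garnet": the first step gives "arnet", and the second then gives "etarn".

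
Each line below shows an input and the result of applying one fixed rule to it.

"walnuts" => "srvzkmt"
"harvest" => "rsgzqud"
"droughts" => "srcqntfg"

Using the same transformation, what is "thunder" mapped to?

Rule — move the last 2 characters to the front (rotate right by 2), then shift every letter 1 place backward in the alphabet (wrapping around).
"thunder" → "erthund" → "dqsgtmc".
(Check on "droughts": → "tsdrough" → "srcqntfg" ✓)

dqsgtmc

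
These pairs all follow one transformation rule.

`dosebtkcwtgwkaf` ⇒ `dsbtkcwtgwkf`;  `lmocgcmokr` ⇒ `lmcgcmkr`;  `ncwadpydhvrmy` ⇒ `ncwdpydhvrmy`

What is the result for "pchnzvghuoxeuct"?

pchnzvghxct

Rule — remove every vowel.
Applying that to "pchnzvghuoxeuct" gives "pchnzvghxct".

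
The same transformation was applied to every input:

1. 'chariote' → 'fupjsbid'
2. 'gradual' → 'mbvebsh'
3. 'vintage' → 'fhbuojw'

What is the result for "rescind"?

The transformation: reverse the string, then shift every letter 1 place forward in the alphabet (wrapping around).
Starting from "rescind": after the first operation, "dnicser"; after the second, "eojdtfs".

eojdtfs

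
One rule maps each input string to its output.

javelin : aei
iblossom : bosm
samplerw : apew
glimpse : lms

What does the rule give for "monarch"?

oac

What's happening: keep every other character starting from the second (positions 2nd, 4th, 6th, ...).
On "monarch" that produces "oac".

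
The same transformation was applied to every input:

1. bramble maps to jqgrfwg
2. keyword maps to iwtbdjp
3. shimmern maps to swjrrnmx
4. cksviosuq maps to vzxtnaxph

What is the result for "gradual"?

In each case the input is transformed by: shift every letter 5 places forward in the alphabet (wrapping around), then reverse the string.
"gradual" → "lwfizfq" → "qfzifwl".

qfzifwl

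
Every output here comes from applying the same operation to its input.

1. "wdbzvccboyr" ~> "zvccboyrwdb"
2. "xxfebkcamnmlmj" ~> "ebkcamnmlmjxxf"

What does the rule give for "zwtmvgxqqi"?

mvgxqqizwt

Rule — move the first 3 characters to the end (rotate left by 3).
On "zwtmvgxqqi" that produces "mvgxqqizwt".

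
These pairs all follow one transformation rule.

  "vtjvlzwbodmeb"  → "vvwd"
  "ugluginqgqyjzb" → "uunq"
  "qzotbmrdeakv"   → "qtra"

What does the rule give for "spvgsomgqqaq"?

sgmq

In each case the input is transformed by: move the last 2 characters to the front (rotate right by 2), then keep one character in every 3, starting at position 3 (positions 3rd, 6th, 9th, ...).
Starting from "spvgsomgqqaq": after the first operation, "aqspvgsomgqq"; after the second, "sgmq".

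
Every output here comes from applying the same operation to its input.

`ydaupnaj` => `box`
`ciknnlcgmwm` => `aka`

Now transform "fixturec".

fsq

In each case the input is transformed by: shift every letter 12 places backward in the alphabet (wrapping around), then keep only the last 3 characters.
Applying both steps to "fixturec": "twlhifsq", then "fsq".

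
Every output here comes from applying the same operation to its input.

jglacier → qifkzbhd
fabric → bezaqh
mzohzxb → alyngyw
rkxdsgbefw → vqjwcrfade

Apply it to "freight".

seqdhfg

Rule — shift every letter 1 place backward in the alphabet (wrapping around), then move the last character to the front.
"freight" → "seqdhfg".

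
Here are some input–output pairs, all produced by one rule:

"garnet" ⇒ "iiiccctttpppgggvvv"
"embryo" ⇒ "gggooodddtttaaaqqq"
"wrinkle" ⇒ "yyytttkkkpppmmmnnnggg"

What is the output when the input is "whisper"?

Rule — repeat every character 3 times, then shift every letter 2 places forward in the alphabet (wrapping around).
Doing the same to "whisper": "yyyjjjkkkuuurrrgggttt".

yyyjjjkkkuuurrrgggttt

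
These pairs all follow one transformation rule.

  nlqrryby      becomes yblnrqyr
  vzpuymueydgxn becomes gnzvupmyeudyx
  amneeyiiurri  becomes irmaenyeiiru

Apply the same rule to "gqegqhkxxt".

Rule — swap each adjacent pair of characters (1↔2, 3↔4, ...), then move the last 2 characters to the front (rotate right by 2).
On "gqegqhkxxt": the first step gives "qggehqxktx", and the second then gives "txqggehqxk".
(Check on "vzpuymueydgxn": → "zvupmyeudyxgn" → "gnzvupmyeudyx" ✓)

txqggehqxk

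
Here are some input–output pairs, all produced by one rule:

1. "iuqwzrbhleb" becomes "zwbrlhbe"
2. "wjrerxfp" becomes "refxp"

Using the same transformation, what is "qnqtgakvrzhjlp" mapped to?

gtkarvhzljp

In each case the input is transformed by: delete the first 3 characters, then swap each adjacent pair of characters (1↔2, 3↔4, ...).
On "qnqtgakvrzhjlp": the first step gives "tgakvrzhjlp", and the second then gives "gtkarvhzljp".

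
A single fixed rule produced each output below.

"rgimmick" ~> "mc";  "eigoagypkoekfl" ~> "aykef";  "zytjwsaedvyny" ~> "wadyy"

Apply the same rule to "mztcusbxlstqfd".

What's happening: keep every other character starting from the first (positions 1st, 3rd, 5th, ...), then delete the first 2 characters.
"mztcusbxlstqfd" → "mtubltf" → "ubltf".

ubltf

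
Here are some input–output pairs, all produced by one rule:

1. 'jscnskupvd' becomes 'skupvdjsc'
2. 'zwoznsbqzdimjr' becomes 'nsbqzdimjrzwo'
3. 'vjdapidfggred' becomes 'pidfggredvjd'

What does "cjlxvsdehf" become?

vsdehfcjl

The rule is to move the first 3 characters to the end (rotate left by 3), then delete the first character.
For "cjlxvsdehf", step one produces "xvsdehfcjl"; step two turns that into "vsdehfcjl".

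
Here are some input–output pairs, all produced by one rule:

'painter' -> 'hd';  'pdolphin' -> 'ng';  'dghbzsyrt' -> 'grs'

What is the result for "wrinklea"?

Each output is the input with this applied: keep one character in every 3, starting at position 3 (positions 3rd, 6th, 9th, ...), then shift every letter 1 place backward in the alphabet (wrapping around).
"wrinklea" → "hk".

hk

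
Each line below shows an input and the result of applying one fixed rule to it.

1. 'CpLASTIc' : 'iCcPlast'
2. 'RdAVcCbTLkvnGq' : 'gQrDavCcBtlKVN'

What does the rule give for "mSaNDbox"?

In each case the input is transformed by: move the last 2 characters to the front (rotate right by 2), then flip the case of every letter.
For "mSaNDbox" the result is "OXMsAndB".

OXMsAndB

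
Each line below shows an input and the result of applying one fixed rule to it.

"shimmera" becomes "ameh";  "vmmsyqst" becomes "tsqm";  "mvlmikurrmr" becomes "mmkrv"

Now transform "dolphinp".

ppio

In each case the input is transformed by: keep every other character starting from the second (positions 2nd, 4th, 6th, ...), then swap the first and last characters.
On "dolphinp": the first step gives "opip", and the second then gives "ppio".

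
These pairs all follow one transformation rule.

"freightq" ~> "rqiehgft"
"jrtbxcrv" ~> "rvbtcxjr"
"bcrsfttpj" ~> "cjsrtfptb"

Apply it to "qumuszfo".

Each output is the input with this applied: swap the first and last characters, then swap each adjacent pair of characters (1↔2, 3↔4, ...).
On "qumuszfo": the first step gives "oumuszfq", and the second then gives "uoumzsqf".
(Check on "jrtbxcrv": → "vrtbxcrj" → "rvbtcxjr" ✓)

uoumzsqf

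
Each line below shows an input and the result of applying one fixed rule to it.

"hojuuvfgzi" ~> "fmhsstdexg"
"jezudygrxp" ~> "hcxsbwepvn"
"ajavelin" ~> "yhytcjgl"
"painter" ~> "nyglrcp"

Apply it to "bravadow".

zpytybmu

Each output is the input with this applied: shift every letter 2 places backward in the alphabet (wrapping around).
On "bravadow" that produces "zpytybmu".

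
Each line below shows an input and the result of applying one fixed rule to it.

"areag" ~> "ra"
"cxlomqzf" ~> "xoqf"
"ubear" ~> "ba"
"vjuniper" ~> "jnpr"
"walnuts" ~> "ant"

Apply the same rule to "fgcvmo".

gvo

Looking at the pairs, the operation is to keep every other character starting from the second (positions 2nd, 4th, 6th, ...).
On "fgcvmo" that produces "gvo".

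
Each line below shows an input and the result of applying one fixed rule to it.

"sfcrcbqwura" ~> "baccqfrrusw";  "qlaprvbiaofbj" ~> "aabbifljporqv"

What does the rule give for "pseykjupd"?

edkjppusy

Each output is the input with this applied: sort the characters into alphabetical order, then swap each adjacent pair of characters (1↔2, 3↔4, ...).
Starting from "pseykjupd": after the first operation, "dejkppsuy"; after the second, "edkjppusy".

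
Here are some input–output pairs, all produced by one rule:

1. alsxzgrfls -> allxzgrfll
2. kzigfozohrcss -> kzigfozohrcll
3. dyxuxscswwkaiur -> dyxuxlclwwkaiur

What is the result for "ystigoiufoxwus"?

Looking at the pairs, the operation is to replace every "s" with "l".
Applying that to "ystigoiufoxwus" gives "yltigoiufoxwul".

yltigoiufoxwul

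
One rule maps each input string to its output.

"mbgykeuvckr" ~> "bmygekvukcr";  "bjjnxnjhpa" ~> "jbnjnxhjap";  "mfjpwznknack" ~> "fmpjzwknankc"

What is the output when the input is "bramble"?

The pattern: swap each adjacent pair of characters (1↔2, 3↔4, ...).
Applying that to "bramble" gives "rbmalbe".

rbmalbe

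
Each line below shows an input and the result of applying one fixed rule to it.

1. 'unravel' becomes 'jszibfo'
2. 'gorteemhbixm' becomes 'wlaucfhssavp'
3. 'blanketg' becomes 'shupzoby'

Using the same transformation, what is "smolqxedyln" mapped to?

The rule is to shift every letter 12 places backward in the alphabet (wrapping around), then move the last 3 characters to the front (rotate right by 3).
"smolqxedyln" → "gaczelsrmzb" → "mzbgaczelsr".
(Check on "unravel": → "ibfojsz" → "jszibfo" ✓)

mzbgaczelsr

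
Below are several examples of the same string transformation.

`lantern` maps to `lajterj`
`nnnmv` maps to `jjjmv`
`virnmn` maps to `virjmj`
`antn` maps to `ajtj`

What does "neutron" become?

Each output is the input with this applied: replace every "n" with "j".
For "neutron" the result is "jeutroj".

jeutroj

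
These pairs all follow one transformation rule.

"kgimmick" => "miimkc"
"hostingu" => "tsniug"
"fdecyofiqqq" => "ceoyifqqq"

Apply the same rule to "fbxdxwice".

dxwxcie

Each output is the input with this applied: delete the first 2 characters, then swap each adjacent pair of characters (1↔2, 3↔4, ...).
For "fbxdxwice", step one produces "xdxwice"; step two turns that into "dxwxcie".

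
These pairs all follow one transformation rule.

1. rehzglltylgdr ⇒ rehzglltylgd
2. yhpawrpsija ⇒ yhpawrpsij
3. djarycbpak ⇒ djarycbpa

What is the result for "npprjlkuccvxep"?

npprjlkuccvxe

What's happening: delete the last character.
Doing the same to "npprjlkuccvxep": "npprjlkuccvxe".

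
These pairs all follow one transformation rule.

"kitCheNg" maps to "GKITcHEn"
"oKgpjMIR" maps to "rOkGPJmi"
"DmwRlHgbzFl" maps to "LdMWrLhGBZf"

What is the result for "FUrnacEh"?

HfuRNACe

Each output is the input with this applied: flip the case of every letter, then move the last character to the front.
"FUrnacEh" → "fuRNACeH" → "HfuRNACe".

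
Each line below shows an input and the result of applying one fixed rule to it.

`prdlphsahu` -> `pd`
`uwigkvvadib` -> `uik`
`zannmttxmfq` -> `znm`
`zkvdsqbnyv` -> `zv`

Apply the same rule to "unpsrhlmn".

What's happening: keep every other character starting from the first (positions 1st, 3rd, 5th, ...), then delete the last 3 characters.
Doing the same to "unpsrhlmn": "up".

up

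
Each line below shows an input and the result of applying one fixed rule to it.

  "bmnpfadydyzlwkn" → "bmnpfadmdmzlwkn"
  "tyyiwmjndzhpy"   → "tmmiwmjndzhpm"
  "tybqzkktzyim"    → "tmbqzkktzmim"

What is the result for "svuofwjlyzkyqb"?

svuofwjlmzkmqb

What's happening: replace every "y" with "m".
For "svuofwjlyzkyqb" the result is "svuofwjlmzkmqb".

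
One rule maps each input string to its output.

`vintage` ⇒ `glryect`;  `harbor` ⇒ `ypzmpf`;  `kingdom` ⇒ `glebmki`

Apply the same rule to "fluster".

Looking at the pairs, the operation is to shift every letter 2 places backward in the alphabet (wrapping around), then move the first character to the end.
On "fluster": the first step gives "djsqrcp", and the second then gives "jsqrcpd".

jsqrcpd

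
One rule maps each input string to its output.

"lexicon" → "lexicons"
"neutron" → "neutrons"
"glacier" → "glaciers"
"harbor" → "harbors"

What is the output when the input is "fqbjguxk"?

fqbjguxks

Each output is the input with this applied: append "s".
For "fqbjguxk" the result is "fqbjguxks".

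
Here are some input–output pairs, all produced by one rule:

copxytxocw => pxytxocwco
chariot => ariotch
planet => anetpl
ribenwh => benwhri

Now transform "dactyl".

The rule is to move the first 2 characters to the end (rotate left by 2).
So "dactyl" becomes "ctylda".

ctylda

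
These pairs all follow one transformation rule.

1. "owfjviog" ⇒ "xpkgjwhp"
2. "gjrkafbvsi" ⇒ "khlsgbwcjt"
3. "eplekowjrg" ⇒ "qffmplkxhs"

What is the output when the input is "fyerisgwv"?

The pattern: shift every letter 1 place forward in the alphabet (wrapping around), then swap each adjacent pair of characters (1↔2, 3↔4, ...).
For "fyerisgwv", step one produces "gzfsjthxw"; step two turns that into "zgsftjxhw".

zgsftjxhw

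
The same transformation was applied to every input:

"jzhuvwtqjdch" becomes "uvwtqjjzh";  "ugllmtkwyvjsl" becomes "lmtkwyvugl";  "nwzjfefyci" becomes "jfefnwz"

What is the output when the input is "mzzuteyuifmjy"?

The rule is to delete the last 3 characters, then move the first 3 characters to the end (rotate left by 3).
On "mzzuteyuifmjy": the first step gives "mzzuteyuif", and the second then gives "uteyuifmzz".

uteyuifmzz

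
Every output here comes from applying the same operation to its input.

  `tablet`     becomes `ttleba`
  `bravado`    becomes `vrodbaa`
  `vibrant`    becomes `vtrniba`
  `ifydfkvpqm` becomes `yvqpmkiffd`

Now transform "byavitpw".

ywvtpiba

Rule — sort the characters into reverse alphabetical order.
"byavitpw" → "ywvtpiba".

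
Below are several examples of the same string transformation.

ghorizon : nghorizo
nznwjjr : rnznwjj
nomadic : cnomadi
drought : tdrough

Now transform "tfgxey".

Looking at the pairs, the operation is to move the last character to the front.
For "tfgxey" the result is "ytfgxe".

ytfgxe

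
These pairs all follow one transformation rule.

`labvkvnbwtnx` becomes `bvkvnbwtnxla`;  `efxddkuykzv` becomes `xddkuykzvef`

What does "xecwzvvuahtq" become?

What's happening: move the first 2 characters to the end (rotate left by 2).
For "xecwzvvuahtq" the result is "cwzvvuahtqxe".

cwzvvuahtqxe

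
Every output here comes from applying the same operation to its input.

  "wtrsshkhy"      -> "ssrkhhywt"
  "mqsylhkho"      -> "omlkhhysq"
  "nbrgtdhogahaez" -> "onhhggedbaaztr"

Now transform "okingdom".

mkigdoon

What's happening: sort the characters into reverse alphabetical order, then move the first 3 characters to the end (rotate left by 3).
Doing the same to "okingdom": "mkigdoon".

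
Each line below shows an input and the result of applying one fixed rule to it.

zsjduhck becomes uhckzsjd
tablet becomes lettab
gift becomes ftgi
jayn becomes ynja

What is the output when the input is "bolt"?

ltbo

In each case the input is transformed by: swap the front and back halves of the string.
So "bolt" becomes "ltbo".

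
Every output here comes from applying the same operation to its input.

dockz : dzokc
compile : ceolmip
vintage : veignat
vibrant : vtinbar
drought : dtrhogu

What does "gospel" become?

The transformation: take characters alternately from the front and the back (1st, last, 2nd, 2nd-last, ...).
On "gospel" that produces "gloesp".

gloesp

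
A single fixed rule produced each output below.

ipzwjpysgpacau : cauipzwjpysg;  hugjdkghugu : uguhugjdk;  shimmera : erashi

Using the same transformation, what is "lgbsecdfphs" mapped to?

phslgbsec

Rule — move the last 3 characters to the front (rotate right by 3), then delete the last 2 characters.
Applying both steps to "lgbsecdfphs": "phslgbsecdf", then "phslgbsec".
(Check on "ipzwjpysgpacau": → "cauipzwjpysgpa" → "cauipzwjpysg" ✓)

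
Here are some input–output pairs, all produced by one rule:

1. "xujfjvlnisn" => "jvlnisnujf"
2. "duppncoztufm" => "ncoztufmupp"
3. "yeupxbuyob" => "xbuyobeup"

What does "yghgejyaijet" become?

What's happening: delete the first character, then move the first 3 characters to the end (rotate left by 3).
Starting from "yghgejyaijet": after the first operation, "ghgejyaijet"; after the second, "ejyaijetghg".

ejyaijetghg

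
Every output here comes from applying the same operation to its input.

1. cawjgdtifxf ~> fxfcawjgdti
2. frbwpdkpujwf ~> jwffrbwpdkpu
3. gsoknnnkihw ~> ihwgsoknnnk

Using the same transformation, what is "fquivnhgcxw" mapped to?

cxwfquivnhg

Each output is the input with this applied: move the last 3 characters to the front (rotate right by 3).
"fquivnhgcxw" → "cxwfquivnhg".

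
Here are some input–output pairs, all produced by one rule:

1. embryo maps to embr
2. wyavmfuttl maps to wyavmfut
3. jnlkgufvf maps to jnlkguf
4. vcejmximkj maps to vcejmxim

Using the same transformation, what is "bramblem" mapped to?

brambl

Looking at the pairs, the operation is to delete the last 2 characters.
"bramblem" → "brambl".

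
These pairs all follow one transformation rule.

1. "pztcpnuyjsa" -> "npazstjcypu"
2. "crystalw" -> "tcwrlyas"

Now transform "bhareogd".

ebdhgaor

Looking at the pairs, the operation is to take characters alternately from the front and the back (1st, last, 2nd, 2nd-last, ...), then move the last character to the front.
"bhareogd" → "bdhgaore" → "ebdhgaor".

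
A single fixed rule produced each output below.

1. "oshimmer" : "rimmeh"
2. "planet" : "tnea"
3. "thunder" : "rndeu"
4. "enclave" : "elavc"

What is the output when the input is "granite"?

Each output is the input with this applied: delete the first 2 characters, then swap the first and last characters.
Starting from "granite": after the first operation, "anite"; after the second, "enita".

enita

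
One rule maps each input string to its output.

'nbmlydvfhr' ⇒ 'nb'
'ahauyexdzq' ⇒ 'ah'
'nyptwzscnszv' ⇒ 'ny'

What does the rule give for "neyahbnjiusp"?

ne

The pattern: keep only the first 2 characters.
So "neyahbnjiusp" becomes "ne".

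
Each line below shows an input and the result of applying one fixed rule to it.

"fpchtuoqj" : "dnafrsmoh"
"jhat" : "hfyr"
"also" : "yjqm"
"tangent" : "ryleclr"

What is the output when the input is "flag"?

djye

In each case the input is transformed by: shift every letter 2 places backward in the alphabet (wrapping around).
Applying that to "flag" gives "djye".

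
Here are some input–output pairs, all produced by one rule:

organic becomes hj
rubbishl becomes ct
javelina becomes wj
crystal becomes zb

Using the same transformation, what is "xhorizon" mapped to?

Each output is the input with this applied: keep one character in every 3, starting at position 3 (positions 3rd, 6th, 9th, ...), then shift every letter 1 place forward in the alphabet (wrapping around).
Starting from "xhorizon": after the first operation, "oz"; after the second, "pa".
(Check on "javelina": → "vi" → "wj" ✓)

pa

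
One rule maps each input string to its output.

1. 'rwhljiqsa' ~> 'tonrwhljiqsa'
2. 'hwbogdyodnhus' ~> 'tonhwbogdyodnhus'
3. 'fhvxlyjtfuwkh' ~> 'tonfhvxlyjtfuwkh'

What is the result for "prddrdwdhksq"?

In each case the input is transformed by: prepend "ton".
Doing the same to "prddrdwdhksq": "tonprddrdwdhksq".

tonprddrdwdhksq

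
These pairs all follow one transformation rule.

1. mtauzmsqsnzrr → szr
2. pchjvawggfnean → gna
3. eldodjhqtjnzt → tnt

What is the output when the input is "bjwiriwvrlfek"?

Looking at the pairs, the operation is to keep every other character starting from the first (positions 1st, 3rd, 5th, ...), then keep only the last 3 characters.
Starting from "bjwiriwvrlfek": after the first operation, "bwrwrfk"; after the second, "rfk".

rfk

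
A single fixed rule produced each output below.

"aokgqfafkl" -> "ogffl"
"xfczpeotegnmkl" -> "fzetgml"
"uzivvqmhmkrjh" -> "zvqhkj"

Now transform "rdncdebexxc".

dceex

Looking at the pairs, the operation is to keep every other character starting from the second (positions 2nd, 4th, 6th, ...).
On "rdncdebexxc" that produces "dceex".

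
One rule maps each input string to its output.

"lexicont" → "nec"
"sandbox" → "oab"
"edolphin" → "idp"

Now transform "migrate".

The rule is to move the last 2 characters to the front (rotate right by 2), then keep one character in every 3, starting at position 1 (positions 1st, 4th, 7th, ...).
"migrate" → "temigra" → "tia".

tia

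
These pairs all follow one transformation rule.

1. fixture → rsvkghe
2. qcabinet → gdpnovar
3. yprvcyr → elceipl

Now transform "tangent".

ggnatra

The rule is to shift every letter 13 places forward in the alphabet (wrapping around) — i.e. ROT13, then move the last character to the front.
Working it through for "tangent": intermediate "gnatrag", final "ggnatra".
(Check on "yprvcyr": → "lceiple" → "elceipl" ✓)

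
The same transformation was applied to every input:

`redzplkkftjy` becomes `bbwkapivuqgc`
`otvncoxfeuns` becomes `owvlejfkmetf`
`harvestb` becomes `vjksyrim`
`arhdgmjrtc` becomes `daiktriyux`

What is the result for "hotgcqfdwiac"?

wunzrtyfkxth

In each case the input is transformed by: shift every letter 9 places backward in the alphabet (wrapping around), then swap the front and back halves of the string.
Doing the same to "hotgcqfdwiac": "wunzrtyfkxth".
(Check on "redzplkkftjy": → "ivuqgcbbwkap" → "bbwkapivuqgc" ✓)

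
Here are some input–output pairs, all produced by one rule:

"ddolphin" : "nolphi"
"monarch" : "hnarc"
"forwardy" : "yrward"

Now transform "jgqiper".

rqipe

Each output is the input with this applied: delete the first 2 characters, then move the last character to the front.
Starting from "jgqiper": after the first operation, "qiper"; after the second, "rqipe".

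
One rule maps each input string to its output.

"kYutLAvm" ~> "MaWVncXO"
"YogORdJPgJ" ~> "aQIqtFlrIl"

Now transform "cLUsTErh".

Each output is the input with this applied: flip the case of every letter, then shift every letter 2 places forward in the alphabet (wrapping around).
Doing the same to "cLUsTErh": "EnwUvgTJ".

EnwUvgTJ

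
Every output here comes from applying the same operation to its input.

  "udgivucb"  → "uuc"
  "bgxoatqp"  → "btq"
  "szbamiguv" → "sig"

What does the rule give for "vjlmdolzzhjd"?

Looking at the pairs, the operation is to swap each adjacent pair of characters (1↔2, 3↔4, ...), then keep one character in every 3, starting at position 2 (positions 2nd, 5th, 8th, ...).
Starting from "vjlmdolzzhjd": after the first operation, "jvmlodzlhzdj"; after the second, "vold".

vold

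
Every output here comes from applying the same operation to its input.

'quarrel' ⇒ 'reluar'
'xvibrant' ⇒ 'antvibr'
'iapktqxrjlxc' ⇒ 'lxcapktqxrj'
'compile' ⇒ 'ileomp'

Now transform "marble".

Rule — delete the first character, then move the last 3 characters to the front (rotate right by 3).
Starting from "marble": after the first operation, "arble"; after the second, "blear".

blear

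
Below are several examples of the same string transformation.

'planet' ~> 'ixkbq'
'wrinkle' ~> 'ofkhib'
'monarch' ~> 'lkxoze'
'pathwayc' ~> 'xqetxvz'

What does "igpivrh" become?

Looking at the pairs, the operation is to shift every letter 3 places backward in the alphabet (wrapping around), then delete the first character.
"igpivrh" → "fdmfsoe" → "dmfsoe".
(Check on "pathwayc": → "mxqetxvz" → "xqetxvz" ✓)

dmfsoe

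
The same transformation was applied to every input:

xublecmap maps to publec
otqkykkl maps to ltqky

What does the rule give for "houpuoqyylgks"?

Each output is the input with this applied: swap the first and last characters, then delete the last 3 characters.
"houpuoqyylgks" → "soupuoqyylgkh" → "soupuoqyyl".

soupuoqyyl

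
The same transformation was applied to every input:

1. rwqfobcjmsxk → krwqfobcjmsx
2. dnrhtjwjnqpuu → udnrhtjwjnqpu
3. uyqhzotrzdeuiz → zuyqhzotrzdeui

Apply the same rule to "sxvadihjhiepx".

xsxvadihjhiep

The rule is to move the last character to the front.
Doing the same to "sxvadihjhiepx": "xsxvadihjhiep".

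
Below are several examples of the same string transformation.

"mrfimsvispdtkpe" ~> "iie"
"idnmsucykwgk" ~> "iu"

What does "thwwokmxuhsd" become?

What's happening: keep only the vowels.
For "thwwokmxuhsd" the result is "ou".

ou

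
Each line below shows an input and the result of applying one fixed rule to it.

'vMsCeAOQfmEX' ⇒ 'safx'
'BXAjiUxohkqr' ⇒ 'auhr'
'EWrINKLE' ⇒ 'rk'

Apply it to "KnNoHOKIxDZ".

The pattern: keep one character in every 3, starting at position 3 (positions 3rd, 6th, 9th, ...), then convert every letter to lowercase.
For "KnNoHOKIxDZ", step one produces "NOx"; step two turns that into "nox".

nox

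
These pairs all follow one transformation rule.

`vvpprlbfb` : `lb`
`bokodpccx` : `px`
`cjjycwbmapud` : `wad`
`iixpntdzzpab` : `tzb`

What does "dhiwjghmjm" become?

The pattern: keep one character in every 3, starting at position 3 (positions 3rd, 6th, 9th, ...), then delete the first character.
Working it through for "dhiwjghmjm": intermediate "igj", final "gj".

gj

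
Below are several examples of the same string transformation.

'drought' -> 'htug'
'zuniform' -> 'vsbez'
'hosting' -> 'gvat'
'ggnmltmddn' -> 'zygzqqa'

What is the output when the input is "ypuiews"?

The transformation: delete the first 3 characters, then shift every letter 13 places forward in the alphabet (wrapping around) — i.e. ROT13.
For "ypuiews", step one produces "iews"; step two turns that into "vrjf".

vrjf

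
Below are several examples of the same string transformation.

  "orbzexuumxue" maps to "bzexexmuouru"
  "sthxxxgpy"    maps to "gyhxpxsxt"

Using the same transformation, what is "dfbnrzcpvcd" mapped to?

bzcvcrdpdnf

In each case the input is transformed by: sort the characters into alphabetical order, then take characters alternately from the front and the back (1st, last, 2nd, 2nd-last, ...).
On "dfbnrzcpvcd": the first step gives "bccddfnprvz", and the second then gives "bzcvcrdpdnf".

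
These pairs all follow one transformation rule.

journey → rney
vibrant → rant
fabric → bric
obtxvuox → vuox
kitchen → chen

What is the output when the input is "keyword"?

word

Each output is the input with this applied: keep only the last 4 characters.
So "keyword" becomes "word".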